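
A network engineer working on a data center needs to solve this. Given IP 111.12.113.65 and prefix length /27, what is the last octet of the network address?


Given: IP = 111.12.113.65, prefix = /27
Subnet mask = 255.255.255.224
Last octet of IP: 65
Last octet of mask: 224
Network last octet = 65 AND 224 = 64

64


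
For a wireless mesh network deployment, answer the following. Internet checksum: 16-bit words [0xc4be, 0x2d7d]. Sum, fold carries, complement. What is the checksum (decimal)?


Given words: [0xc4be, 0x2d7d]
Step 1: Sum all words
Raw sum = 50366 + 11645 = 62011
One's complement = ~62011 & 0xFFFF = 3524

3524


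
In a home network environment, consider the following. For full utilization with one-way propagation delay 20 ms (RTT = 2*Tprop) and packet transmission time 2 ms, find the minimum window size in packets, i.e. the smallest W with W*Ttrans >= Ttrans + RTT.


Given: Ttrans = 2 ms, RTT = 40 ms (= 2 * Tprop, Tprop = 20 ms)
Time until first ACK returns = Ttrans + RTT = 2 + 40 = 42 ms
Need W * Ttrans >= Ttrans + RTT  ->  W >= (Ttrans + RTT) / Ttrans
(Ttrans + RTT) / Ttrans = 42 / 2 = 21
W_min = ceil(21) = 21

21


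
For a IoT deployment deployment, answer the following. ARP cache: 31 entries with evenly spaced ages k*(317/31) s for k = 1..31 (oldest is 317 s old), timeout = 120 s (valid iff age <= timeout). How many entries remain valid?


Ages are k * 317/31 s for k = 1..31 (spacing = 10.2258 s).
Entry k is valid iff k * 317/31 <= 120 iff k <= 31 * 120 / 317 = 11.7350
n_valid = floor(11.7350) = 11
(n_stale = 31 - 11 = 20)

11


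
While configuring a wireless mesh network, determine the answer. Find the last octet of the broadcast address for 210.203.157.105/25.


Given: IP = 210.203.157.105, prefix = /25
Host bits = 32 - 25 = 7
Network last octet = 105 AND mask = 0
Host part size = 2^7 - 1 = 127
Broadcast last octet = 0 OR 127 = 127

127


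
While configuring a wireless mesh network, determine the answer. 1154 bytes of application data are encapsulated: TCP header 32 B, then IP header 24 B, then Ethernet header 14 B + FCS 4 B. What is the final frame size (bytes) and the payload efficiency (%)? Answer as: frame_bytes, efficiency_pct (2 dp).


TCP segment = 1154 + 32 = 1186 B
IP packet = 1186 + 24 = 1210 B
Ethernet frame = 1210 + 14 + 4 = 1228 B
Efficiency = app / frame = 1154 / 1228 = 0.939739 = 93.9739% -> 93.97% (2 dp)

1228, 93.97


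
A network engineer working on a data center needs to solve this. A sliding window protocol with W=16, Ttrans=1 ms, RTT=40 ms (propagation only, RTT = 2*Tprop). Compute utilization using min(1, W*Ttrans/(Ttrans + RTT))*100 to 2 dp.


Given: W = 16, Ttrans = 1 ms, RTT = 40 ms (= 2 * Tprop, Tprop = 20 ms)
Cycle time = Ttrans + RTT = 1 + 40 = 41 ms (first packet sent until its ACK returns)
W * Ttrans = 16 * 1 = 16 ms of sending per cycle
W * Ttrans / (Ttrans + RTT) = 16 / 41 = 0.390244
U = min(1, 0.390244) = 0.390244
U% = 39.02%

39.02


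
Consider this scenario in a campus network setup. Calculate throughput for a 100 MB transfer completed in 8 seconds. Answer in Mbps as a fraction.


Given: file = 100 MB, time = 8 s
File in Mb = 100 * 8 = 800 Mb
Throughput = 800 / 8 Mbps
Throughput = 100 Mbps

100


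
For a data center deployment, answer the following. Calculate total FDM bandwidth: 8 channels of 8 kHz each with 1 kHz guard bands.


Given: 8 channels, 8 kHz each, guard = 1 kHz
Channel bandwidth = 8 * 8 = 64 kHz
Guard bands = 7 gaps * 1 kHz = 7 kHz
Total = 64 + 7 = 71 kHz

71


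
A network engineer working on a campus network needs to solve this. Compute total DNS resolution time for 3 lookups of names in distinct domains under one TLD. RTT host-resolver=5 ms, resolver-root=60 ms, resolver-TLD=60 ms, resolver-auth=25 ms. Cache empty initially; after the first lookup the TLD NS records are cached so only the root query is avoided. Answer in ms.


Lookup 1 (cold cache): local + root + TLD + auth = 5 + 60 + 60 + 25 = 150 ms
Lookups 2..3 (TLD NS cached -> skip root; new domain -> still ask TLD and auth): local + TLD + auth = 5 + 60 + 25 = 90 ms each
Remaining 2 lookups: 2 * 90 = 180 ms
Total = 150 + 180 = 330 ms

330


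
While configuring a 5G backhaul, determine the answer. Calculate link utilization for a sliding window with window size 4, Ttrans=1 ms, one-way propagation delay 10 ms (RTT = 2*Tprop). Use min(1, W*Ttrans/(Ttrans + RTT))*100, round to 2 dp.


Given: W = 4, Ttrans = 1 ms, RTT = 20 ms (= 2 * Tprop, Tprop = 10 ms)
Cycle time = Ttrans + RTT = 1 + 20 = 21 ms (first packet sent until its ACK returns)
W * Ttrans = 4 * 1 = 4 ms of sending per cycle
W * Ttrans / (Ttrans + RTT) = 4 / 21 = 0.190476
U = min(1, 0.190476) = 0.190476
U% = 19.05%

19.05


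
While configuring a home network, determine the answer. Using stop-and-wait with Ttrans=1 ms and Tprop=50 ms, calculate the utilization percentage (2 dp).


Given: Ttrans = 1 ms, Tprop = 50 ms
RTT = 2 * Tprop = 2 * 50 = 100 ms
U = Ttrans / (Ttrans + RTT)
U = 1 / (1 + 100)
U = 1 / 101 = 0.009901
U% = 0.99%

0.99


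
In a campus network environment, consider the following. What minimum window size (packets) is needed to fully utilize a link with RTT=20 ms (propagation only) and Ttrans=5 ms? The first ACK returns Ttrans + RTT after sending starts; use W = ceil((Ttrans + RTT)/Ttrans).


Given: Ttrans = 5 ms, RTT = 20 ms (= 2 * Tprop, Tprop = 10 ms)
Time until first ACK returns = Ttrans + RTT = 5 + 20 = 25 ms
Need W * Ttrans >= Ttrans + RTT  ->  W >= (Ttrans + RTT) / Ttrans
(Ttrans + RTT) / Ttrans = 25 / 5 = 5
W_min = ceil(5) = 5

5


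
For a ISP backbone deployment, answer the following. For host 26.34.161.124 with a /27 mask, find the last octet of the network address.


Given: IP = 26.34.161.124, prefix = /27
Subnet mask = 255.255.255.224
Last octet of IP: 124
Last octet of mask: 224
Network last octet = 124 AND 224 = 96

96


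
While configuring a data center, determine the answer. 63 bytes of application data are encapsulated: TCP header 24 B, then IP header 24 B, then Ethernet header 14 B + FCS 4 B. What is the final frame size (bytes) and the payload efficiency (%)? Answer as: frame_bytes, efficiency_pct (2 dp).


TCP segment = 63 + 24 = 87 B
IP packet = 87 + 24 = 111 B
Ethernet frame = 111 + 14 + 4 = 129 B
Efficiency = app / frame = 63 / 129 = 0.488372 = 48.8372% -> 48.84% (2 dp)

129, 48.84


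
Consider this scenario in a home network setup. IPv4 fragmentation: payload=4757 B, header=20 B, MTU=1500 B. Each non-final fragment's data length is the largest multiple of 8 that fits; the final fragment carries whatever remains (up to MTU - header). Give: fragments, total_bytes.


Max data per non-final fragment = floor((MTU - header)/8)*8 = floor((1500 - 20)/8)*8 = floor(1480/8)*8 = 1480 B
Final fragment needs no 8-byte alignment: it can carry up to MTU - header = 1480 B
Non-final fragments needed = ceil((payload - 1480) / 1480) = ceil(3277/1480) = ceil(2.2142) = 3
Number of fragments = 3 + 1 = 4
Fragment sizes (data): 3 * 1480 B + 317 B (last, 317 <= 1480 OK)
Total bytes sent = payload + n_frags * header = 4757 + 4*20 = 4757 + 80 = 4837 B

4, 4837


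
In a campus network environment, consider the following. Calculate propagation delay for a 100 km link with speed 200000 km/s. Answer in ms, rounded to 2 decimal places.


Given: distance = 100 km, speed = 200000 km/s
Delay = distance / speed = 100 / 200000 seconds
Delay in ms = 100 * 1000 / 200000
Delay = 0.5000 ms
Rounded to 2 dp = 0.50 ms

0.50


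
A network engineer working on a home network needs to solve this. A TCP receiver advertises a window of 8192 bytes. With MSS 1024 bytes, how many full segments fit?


Given: RWND = 8192 bytes, MSS = 1024 bytes
Full segments = floor(RWND / MSS)
Full segments = floor(8192 / 1024)
Full segments = floor(8.0) = 8

8


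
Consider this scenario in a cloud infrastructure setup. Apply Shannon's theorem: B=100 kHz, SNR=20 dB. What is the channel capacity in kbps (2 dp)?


Given: B = 100 kHz, SNR = 20 dB
SNR linear = 10^(20/10) = 100
1 + SNR = 101
log2(101) = 6.6582114828
C = 100 * 1000 * 6.6582114828 = 665821.1483 bps
C = 665.821148 kbps -> 665.82 kbps (2 dp)

665.82


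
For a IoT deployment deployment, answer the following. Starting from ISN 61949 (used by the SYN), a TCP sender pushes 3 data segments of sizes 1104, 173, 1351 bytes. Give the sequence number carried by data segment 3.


The SYN occupies sequence number ISN = 61949, so the first data byte is ISN + 1 = 61950.
SEQ of data segment i = (ISN + 1) + sum of payload sizes of segments 1..i-1.
Segment 1: SEQ = 61950, payload = 1104 bytes
Segment 2: SEQ = 63054, payload = 173 bytes
Segment 3: SEQ = 63227, payload = 1351 bytes
SEQ of segment 3 = 61950 + 1104 + 173 = 63227

63227


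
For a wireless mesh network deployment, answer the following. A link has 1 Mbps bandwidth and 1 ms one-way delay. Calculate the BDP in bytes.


Given: bandwidth = 1 Mbps, delay = 1 ms
BDP in bits = 1 * 10^6 * 1 / 1000
BDP in bits = 1000
BDP in bytes = 1000 / 8 = 125

125


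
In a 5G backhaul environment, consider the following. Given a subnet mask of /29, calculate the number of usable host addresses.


Given: subnet mask /29
Host bits = 32 - 29 = 3
Total addresses = 2^3 = 8
Usable hosts = 8 - 2 (network + broadcast) = 6

6


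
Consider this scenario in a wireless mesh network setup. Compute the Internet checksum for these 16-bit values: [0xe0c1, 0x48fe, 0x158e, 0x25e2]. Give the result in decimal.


Given words: [0xe0c1, 0x48fe, 0x158e, 0x25e2]
Step 1: Sum all words
Raw sum = 57537 + 18686 + 5518 + 9698 = 91439
Step 2: Fold carry: (25903 + 1) = 25904
One's complement = ~25904 & 0xFFFF = 39631

39631


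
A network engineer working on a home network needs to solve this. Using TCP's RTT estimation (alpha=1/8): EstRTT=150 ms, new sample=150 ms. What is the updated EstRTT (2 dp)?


Given: EstRTT = 150 ms, SampleRTT = 150 ms, alpha = 1/8
New EstRTT = (1 - alpha) * EstRTT + alpha * SampleRTT
(7/8) * 150 = 131.25
(1/8) * 150 = 18.75
New EstRTT = 131.25 + 18.75 = 150 ms -> 150.00 ms (2 dp)

150.00


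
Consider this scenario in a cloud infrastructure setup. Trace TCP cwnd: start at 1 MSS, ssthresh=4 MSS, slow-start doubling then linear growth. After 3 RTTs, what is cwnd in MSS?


RTT 0: cwnd = 1 MSS (initial)
RTT 1: cwnd = 2 MSS (slow start, doubled)
RTT 2: cwnd = 4 MSS (slow start, doubled)
RTT 3: cwnd = 5 MSS (congestion avoidance, +1)

5


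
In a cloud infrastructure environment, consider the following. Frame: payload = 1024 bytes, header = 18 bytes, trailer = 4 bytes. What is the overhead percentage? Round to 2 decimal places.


Given: payload = 1024 B, header = 18 B, trailer = 4 B
Overhead bytes = header + trailer = 18 + 4 = 22
Total frame = payload + overhead = 1024 + 22 = 1046
Overhead % = 22 / 1046 * 100 = 2.1033% -> 2.10% (2 dp)

2.10


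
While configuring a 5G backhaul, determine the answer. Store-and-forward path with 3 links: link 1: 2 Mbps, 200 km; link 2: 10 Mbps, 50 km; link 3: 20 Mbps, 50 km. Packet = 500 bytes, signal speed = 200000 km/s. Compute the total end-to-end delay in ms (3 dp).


Packet = 500 bytes = 4000 bits. Store-and-forward: sum (t_trans + t_prop) per link.
Link 1: t_trans = 4000/(2*10^6) s = 2.0000 ms; t_prop = 200/200000 s = 1.0000 ms; subtotal = 3.0000 ms
Link 2: t_trans = 4000/(10*10^6) s = 0.4000 ms; t_prop = 50/200000 s = 0.2500 ms; subtotal = 0.6500 ms
Link 3: t_trans = 4000/(20*10^6) s = 0.2000 ms; t_prop = 50/200000 s = 0.2500 ms; subtotal = 0.4500 ms
End-to-end = 3.0000 + 0.6500 + 0.4500 = 4.1000 ms -> 4.100 ms (3 dp)

4.100


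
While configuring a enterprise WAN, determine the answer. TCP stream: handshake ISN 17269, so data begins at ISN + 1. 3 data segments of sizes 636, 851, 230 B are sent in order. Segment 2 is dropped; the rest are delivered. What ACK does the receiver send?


SYN uses sequence number 17269; first data byte = ISN + 1 = 17270.
Segment 1: SEQ = 17270, len = 636 B, covers [17270, 17905]
Segment 2: SEQ = 17906, len = 851 B, covers [17906, 18756] [LOST]
Segment 3: SEQ = 18757, len = 230 B, covers [18757, 18986]
In-order data received: bytes [17270, 17905] (segments 1..1).
Segment 2 missing -> gap begins at byte 17906; later segments buffered out of order.
Cumulative ACK = next expected in-order byte = 17270 + 636 = 17906

17906


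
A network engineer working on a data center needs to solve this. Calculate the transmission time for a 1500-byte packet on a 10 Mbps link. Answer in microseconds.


Given: packet = 1500 bytes, bandwidth = 10 Mbps
Packet in bits = 1500 * 8 = 12000 bits
Bandwidth = 10 * 10^6 = 10000000 bps
Time = 12000 / 10000000 seconds
Time in us = 12000 * 10^6 / 10000000 = 1200

1200


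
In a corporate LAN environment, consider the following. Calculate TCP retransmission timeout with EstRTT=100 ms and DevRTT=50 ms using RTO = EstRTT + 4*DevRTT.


Given: EstRTT = 100 ms, DevRTT = 50 ms
Timeout = EstRTT + 4 * DevRTT
4 * DevRTT = 4 * 50 = 200
Timeout = 100 + 200 = 300 ms

300


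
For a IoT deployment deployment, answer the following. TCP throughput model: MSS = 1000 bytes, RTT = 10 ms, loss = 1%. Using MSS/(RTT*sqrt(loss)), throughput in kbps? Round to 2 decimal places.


Given: MSS = 1000 bytes, RTT = 10 ms, loss = 1%
RTT in seconds = 10 / 1000 = 0.01
Loss rate = 1% = 0.01
sqrt(loss) = sqrt(0.01) = 0.1
Throughput (bytes/s) = 1000 / (0.01 * 0.1) = 1000000.0000
Throughput (kbps) = 1000000.0000 * 8 / 1000 = 8000.000000 -> 8000.00 kbps (2 dp)

8000.00


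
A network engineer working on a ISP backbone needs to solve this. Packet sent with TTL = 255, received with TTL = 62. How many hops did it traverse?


Given: initial TTL = 255, received TTL = 62
Hops = initial TTL - received TTL
Hops = 255 - 62 = 193

193


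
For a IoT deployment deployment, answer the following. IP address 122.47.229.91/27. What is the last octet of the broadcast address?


Given: IP = 122.47.229.91, prefix = /27
Host bits = 32 - 27 = 5
Network last octet = 91 AND mask = 64
Host part size = 2^5 - 1 = 31
Broadcast last octet = 64 OR 31 = 95

95


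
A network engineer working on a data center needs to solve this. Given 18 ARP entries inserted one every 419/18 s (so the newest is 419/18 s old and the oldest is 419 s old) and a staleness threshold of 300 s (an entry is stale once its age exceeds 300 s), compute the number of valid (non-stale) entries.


Ages are k * 419/18 s for k = 1..18 (spacing = 23.2778 s).
Entry k is valid iff k * 419/18 <= 300 iff k <= 18 * 300 / 419 = 12.8878
n_valid = floor(12.8878) = 12
(n_stale = 18 - 12 = 6)

12


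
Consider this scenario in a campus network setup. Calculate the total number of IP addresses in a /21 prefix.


Given: CIDR prefix /21
Host bits = 32 - 21 = 11
Total addresses = 2^11 = 2048

2048


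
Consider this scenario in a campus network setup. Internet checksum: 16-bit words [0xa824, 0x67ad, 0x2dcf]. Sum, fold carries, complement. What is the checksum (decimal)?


Given words: [0xa824, 0x67ad, 0x2dcf]
Step 1: Sum all words
Raw sum = 43044 + 26541 + 11727 = 81312
Step 2: Fold carry: (15776 + 1) = 15777
One's complement = ~15777 & 0xFFFF = 49758

49758


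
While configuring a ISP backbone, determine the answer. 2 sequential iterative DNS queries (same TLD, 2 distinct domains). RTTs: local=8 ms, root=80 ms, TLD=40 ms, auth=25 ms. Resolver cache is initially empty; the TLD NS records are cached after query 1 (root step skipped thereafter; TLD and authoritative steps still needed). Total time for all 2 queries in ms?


Lookup 1 (cold cache): local + root + TLD + auth = 8 + 80 + 40 + 25 = 153 ms
Lookups 2..2 (TLD NS cached -> skip root; new domain -> still ask TLD and auth): local + TLD + auth = 8 + 40 + 25 = 73 ms each
Remaining 1 lookups: 1 * 73 = 73 ms
Total = 153 + 73 = 226 ms

226


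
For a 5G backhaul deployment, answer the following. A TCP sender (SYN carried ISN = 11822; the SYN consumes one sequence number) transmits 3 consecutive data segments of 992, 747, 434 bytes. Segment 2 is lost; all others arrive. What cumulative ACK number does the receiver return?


SYN uses sequence number 11822; first data byte = ISN + 1 = 11823.
Segment 1: SEQ = 11823, len = 992 B, covers [11823, 12814]
Segment 2: SEQ = 12815, len = 747 B, covers [12815, 13561] [LOST]
Segment 3: SEQ = 13562, len = 434 B, covers [13562, 13995]
In-order data received: bytes [11823, 12814] (segments 1..1).
Segment 2 missing -> gap begins at byte 12815; later segments buffered out of order.
Cumulative ACK = next expected in-order byte = 11823 + 992 = 12815

12815


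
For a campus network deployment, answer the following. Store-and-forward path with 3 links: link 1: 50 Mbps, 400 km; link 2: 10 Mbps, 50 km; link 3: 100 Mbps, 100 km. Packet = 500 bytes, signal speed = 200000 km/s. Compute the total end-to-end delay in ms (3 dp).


Packet = 500 bytes = 4000 bits. Store-and-forward: sum (t_trans + t_prop) per link.
Link 1: t_trans = 4000/(50*10^6) s = 0.0800 ms; t_prop = 400/200000 s = 2.0000 ms; subtotal = 2.0800 ms
Link 2: t_trans = 4000/(10*10^6) s = 0.4000 ms; t_prop = 50/200000 s = 0.2500 ms; subtotal = 0.6500 ms
Link 3: t_trans = 4000/(100*10^6) s = 0.0400 ms; t_prop = 100/200000 s = 0.5000 ms; subtotal = 0.5400 ms
End-to-end = 2.0800 + 0.6500 + 0.5400 = 3.2700 ms -> 3.270 ms (3 dp)

3.270


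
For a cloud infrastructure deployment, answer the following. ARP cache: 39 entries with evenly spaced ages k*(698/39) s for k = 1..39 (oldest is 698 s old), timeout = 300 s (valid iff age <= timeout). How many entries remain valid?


Ages are k * 698/39 s for k = 1..39 (spacing = 17.8974 s).
Entry k is valid iff k * 698/39 <= 300 iff k <= 39 * 300 / 698 = 16.7622
n_valid = floor(16.7622) = 16
(n_stale = 39 - 16 = 23)

16


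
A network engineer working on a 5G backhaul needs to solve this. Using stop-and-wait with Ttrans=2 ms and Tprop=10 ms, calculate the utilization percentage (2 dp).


Given: Ttrans = 2 ms, Tprop = 10 ms
RTT = 2 * Tprop = 2 * 10 = 20 ms
U = Ttrans / (Ttrans + RTT)
U = 2 / (2 + 20)
U = 2 / 22 = 0.090909
U% = 9.09%

9.09


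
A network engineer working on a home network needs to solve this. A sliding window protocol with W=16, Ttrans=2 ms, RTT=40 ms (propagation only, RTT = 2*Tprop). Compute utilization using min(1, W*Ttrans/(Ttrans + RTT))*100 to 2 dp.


Given: W = 16, Ttrans = 2 ms, RTT = 40 ms (= 2 * Tprop, Tprop = 20 ms)
Cycle time = Ttrans + RTT = 2 + 40 = 42 ms (first packet sent until its ACK returns)
W * Ttrans = 16 * 2 = 32 ms of sending per cycle
W * Ttrans / (Ttrans + RTT) = 32 / 42 = 0.761905
U = min(1, 0.761905) = 0.761905
U% = 76.19%

76.19


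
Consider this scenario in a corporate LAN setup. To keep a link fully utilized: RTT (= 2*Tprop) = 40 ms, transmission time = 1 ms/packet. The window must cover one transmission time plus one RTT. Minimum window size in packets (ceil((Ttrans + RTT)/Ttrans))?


Given: Ttrans = 1 ms, RTT = 40 ms (= 2 * Tprop, Tprop = 20 ms)
Time until first ACK returns = Ttrans + RTT = 1 + 40 = 41 ms
Need W * Ttrans >= Ttrans + RTT  ->  W >= (Ttrans + RTT) / Ttrans
(Ttrans + RTT) / Ttrans = 41 / 1 = 41
W_min = ceil(41) = 41

41


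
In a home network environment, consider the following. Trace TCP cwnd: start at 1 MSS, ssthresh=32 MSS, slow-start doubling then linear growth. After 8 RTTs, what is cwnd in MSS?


RTT 0: cwnd = 1 MSS (initial)
RTT 1: cwnd = 2 MSS (slow start, doubled)
RTT 2: cwnd = 4 MSS (slow start, doubled)
RTT 3: cwnd = 8 MSS (slow start, doubled)
RTT 4: cwnd = 16 MSS (slow start, doubled)
RTT 5: cwnd = 32 MSS (slow start, doubled)
RTT 6: cwnd = 33 MSS (congestion avoidance, +1)
RTT 7: cwnd = 34 MSS (congestion avoidance, +1)
RTT 8: cwnd = 35 MSS (congestion avoidance, +1)

35


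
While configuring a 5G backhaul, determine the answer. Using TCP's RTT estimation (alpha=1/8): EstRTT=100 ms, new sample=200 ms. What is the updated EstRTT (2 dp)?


Given: EstRTT = 100 ms, SampleRTT = 200 ms, alpha = 1/8
New EstRTT = (1 - alpha) * EstRTT + alpha * SampleRTT
(7/8) * 100 = 87.5
(1/8) * 200 = 25
New EstRTT = 87.5 + 25 = 112.5 ms -> 112.50 ms (2 dp)

112.50


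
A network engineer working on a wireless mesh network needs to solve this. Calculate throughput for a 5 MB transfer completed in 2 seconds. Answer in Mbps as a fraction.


Given: file = 5 MB, time = 2 s
File in Mb = 5 * 8 = 40 Mb
Throughput = 40 / 2 Mbps
Throughput = 20 Mbps

20


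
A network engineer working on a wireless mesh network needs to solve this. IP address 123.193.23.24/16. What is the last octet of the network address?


Given: IP = 123.193.23.24, prefix = /16
Subnet mask = 255.255.0.0
Last octet of IP: 24
Last octet of mask: 0
Network last octet = 24 AND 0 = 0

0


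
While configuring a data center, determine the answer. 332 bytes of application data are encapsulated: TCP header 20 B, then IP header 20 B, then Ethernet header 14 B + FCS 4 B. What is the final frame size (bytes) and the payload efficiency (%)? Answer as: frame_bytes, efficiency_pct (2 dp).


TCP segment = 332 + 20 = 352 B
IP packet = 352 + 20 = 372 B
Ethernet frame = 372 + 14 + 4 = 390 B
Efficiency = app / frame = 332 / 390 = 0.851282 = 85.1282% -> 85.13% (2 dp)

390, 85.13


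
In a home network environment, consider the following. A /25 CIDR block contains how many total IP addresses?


Given: CIDR prefix /25
Host bits = 32 - 25 = 7
Total addresses = 2^7 = 128

128


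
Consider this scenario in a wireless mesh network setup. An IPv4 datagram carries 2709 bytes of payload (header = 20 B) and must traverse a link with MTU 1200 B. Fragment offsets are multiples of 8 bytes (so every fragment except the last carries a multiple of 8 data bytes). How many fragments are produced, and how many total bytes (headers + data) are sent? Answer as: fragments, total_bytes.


Max data per non-final fragment = floor((MTU - header)/8)*8 = floor((1200 - 20)/8)*8 = floor(1180/8)*8 = 1176 B
Final fragment needs no 8-byte alignment: it can carry up to MTU - header = 1180 B
Non-final fragments needed = ceil((payload - 1180) / 1176) = ceil(1529/1176) = ceil(1.3002) = 2
Number of fragments = 2 + 1 = 3
Fragment sizes (data): 2 * 1176 B + 357 B (last, 357 <= 1180 OK)
Total bytes sent = payload + n_frags * header = 2709 + 3*20 = 2709 + 60 = 2769 B

3, 2769


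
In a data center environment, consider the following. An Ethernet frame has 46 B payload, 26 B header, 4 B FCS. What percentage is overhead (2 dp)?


Given: payload = 46 B, header = 26 B, trailer = 4 B
Overhead bytes = header + trailer = 26 + 4 = 30
Total frame = payload + overhead = 46 + 30 = 76
Overhead % = 30 / 76 * 100 = 39.4737% -> 39.47% (2 dp)

39.47


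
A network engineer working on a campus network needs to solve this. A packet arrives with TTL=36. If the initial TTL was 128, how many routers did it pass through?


Given: initial TTL = 128, received TTL = 36
Hops = initial TTL - received TTL
Hops = 128 - 36 = 92

92


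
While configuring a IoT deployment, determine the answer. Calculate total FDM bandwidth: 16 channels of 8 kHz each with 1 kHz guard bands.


Given: 16 channels, 8 kHz each, guard = 1 kHz
Channel bandwidth = 16 * 8 = 128 kHz
Guard bands = 15 gaps * 1 kHz = 15 kHz
Total = 128 + 15 = 143 kHz

143


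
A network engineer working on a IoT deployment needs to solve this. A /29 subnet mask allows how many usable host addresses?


Given: subnet mask /29
Host bits = 32 - 29 = 3
Total addresses = 2^3 = 8
Usable hosts = 8 - 2 (network + broadcast) = 6

6


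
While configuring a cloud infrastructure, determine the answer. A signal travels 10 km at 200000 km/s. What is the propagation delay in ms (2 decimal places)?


Given: distance = 10 km, speed = 200000 km/s
Delay = distance / speed = 10 / 200000 seconds
Delay in ms = 10 * 1000 / 200000
Delay = 0.0500 ms
Rounded to 2 dp = 0.05 ms

0.05


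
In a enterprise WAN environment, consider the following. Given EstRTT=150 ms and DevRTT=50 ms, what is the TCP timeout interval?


Given: EstRTT = 150 ms, DevRTT = 50 ms
Timeout = EstRTT + 4 * DevRTT
4 * DevRTT = 4 * 50 = 200
Timeout = 150 + 200 = 350 ms

350


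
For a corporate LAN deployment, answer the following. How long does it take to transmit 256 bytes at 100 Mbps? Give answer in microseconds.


Given: packet = 256 bytes, bandwidth = 100 Mbps
Packet in bits = 256 * 8 = 2048 bits
Bandwidth = 100 * 10^6 = 100000000 bps
Time = 2048 / 100000000 seconds
Time in us = 2048 * 10^6 / 100000000 = 20.48

20.48


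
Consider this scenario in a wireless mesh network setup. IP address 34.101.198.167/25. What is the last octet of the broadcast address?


Given: IP = 34.101.198.167, prefix = /25
Host bits = 32 - 25 = 7
Network last octet = 167 AND mask = 128
Host part size = 2^7 - 1 = 127
Broadcast last octet = 128 OR 127 = 255

255


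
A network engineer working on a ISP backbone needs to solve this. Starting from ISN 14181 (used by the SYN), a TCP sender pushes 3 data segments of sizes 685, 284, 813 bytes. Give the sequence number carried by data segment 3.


The SYN occupies sequence number ISN = 14181, so the first data byte is ISN + 1 = 14182.
SEQ of data segment i = (ISN + 1) + sum of payload sizes of segments 1..i-1.
Segment 1: SEQ = 14182, payload = 685 bytes
Segment 2: SEQ = 14867, payload = 284 bytes
Segment 3: SEQ = 15151, payload = 813 bytes
SEQ of segment 3 = 14182 + 685 + 284 = 15151

15151


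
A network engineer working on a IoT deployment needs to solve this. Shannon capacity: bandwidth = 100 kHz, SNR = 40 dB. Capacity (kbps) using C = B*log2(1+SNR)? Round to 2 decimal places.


Given: B = 100 kHz, SNR = 40 dB
SNR linear = 10^(40/10) = 10000
1 + SNR = 10001
log2(10001) = 13.2878566418
C = 100 * 1000 * 13.2878566418 = 1328785.6642 bps
C = 1328.785664 kbps -> 1328.79 kbps (2 dp)

1328.79


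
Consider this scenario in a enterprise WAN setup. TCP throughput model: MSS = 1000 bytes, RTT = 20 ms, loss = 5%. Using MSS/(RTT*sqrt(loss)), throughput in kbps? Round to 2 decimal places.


Given: MSS = 1000 bytes, RTT = 20 ms, loss = 5%
RTT in seconds = 20 / 1000 = 0.02
Loss rate = 5% = 0.05
sqrt(loss) = sqrt(0.05) = 0.223606797750
Throughput (bytes/s) = 1000 / (0.02 * 0.223606797750) = 223606.7977
Throughput (kbps) = 223606.7977 * 8 / 1000 = 1788.854382 -> 1788.85 kbps (2 dp)

1788.85


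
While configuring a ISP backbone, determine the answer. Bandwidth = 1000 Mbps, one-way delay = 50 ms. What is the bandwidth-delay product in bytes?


Given: bandwidth = 1000 Mbps, delay = 50 ms
BDP in bits = 1000 * 10^6 * 50 / 1000
BDP in bits = 50000000
BDP in bytes = 50000000 / 8 = 6250000

6250000


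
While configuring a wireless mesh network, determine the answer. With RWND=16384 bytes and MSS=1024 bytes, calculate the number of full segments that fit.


Given: RWND = 16384 bytes, MSS = 1024 bytes
Full segments = floor(RWND / MSS)
Full segments = floor(16384 / 1024)
Full segments = floor(16.0) = 16

16


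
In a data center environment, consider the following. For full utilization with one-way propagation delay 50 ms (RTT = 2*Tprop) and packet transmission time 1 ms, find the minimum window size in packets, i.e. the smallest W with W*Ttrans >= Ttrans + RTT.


Given: Ttrans = 1 ms, RTT = 100 ms (= 2 * Tprop, Tprop = 50 ms)
Time until first ACK returns = Ttrans + RTT = 1 + 100 = 101 ms
Need W * Ttrans >= Ttrans + RTT  ->  W >= (Ttrans + RTT) / Ttrans
(Ttrans + RTT) / Ttrans = 101 / 1 = 101
W_min = ceil(101) = 101

101


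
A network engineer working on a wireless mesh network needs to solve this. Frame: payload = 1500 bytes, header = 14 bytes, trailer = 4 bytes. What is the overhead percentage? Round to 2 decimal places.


Given: payload = 1500 B, header = 14 B, trailer = 4 B
Overhead bytes = header + trailer = 14 + 4 = 18
Total frame = payload + overhead = 1500 + 18 = 1518
Overhead % = 18 / 1518 * 100 = 1.1858% -> 1.19% (2 dp)

1.19


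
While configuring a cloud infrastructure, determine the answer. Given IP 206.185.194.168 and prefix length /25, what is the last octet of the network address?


Given: IP = 206.185.194.168, prefix = /25
Subnet mask = 255.255.255.128
Last octet of IP: 168
Last octet of mask: 128
Network last octet = 168 AND 128 = 128

128


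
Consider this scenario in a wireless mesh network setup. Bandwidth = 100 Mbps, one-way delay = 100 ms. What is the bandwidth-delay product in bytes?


Given: bandwidth = 100 Mbps, delay = 100 ms
BDP in bits = 100 * 10^6 * 100 / 1000
BDP in bits = 10000000
BDP in bytes = 10000000 / 8 = 1250000

1250000


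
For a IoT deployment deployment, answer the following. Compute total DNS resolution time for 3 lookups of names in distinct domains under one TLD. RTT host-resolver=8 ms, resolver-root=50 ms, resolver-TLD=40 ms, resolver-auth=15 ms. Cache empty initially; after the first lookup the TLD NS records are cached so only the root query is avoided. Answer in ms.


Lookup 1 (cold cache): local + root + TLD + auth = 8 + 50 + 40 + 15 = 113 ms
Lookups 2..3 (TLD NS cached -> skip root; new domain -> still ask TLD and auth): local + TLD + auth = 8 + 40 + 15 = 63 ms each
Remaining 2 lookups: 2 * 63 = 126 ms
Total = 113 + 126 = 239 ms

239


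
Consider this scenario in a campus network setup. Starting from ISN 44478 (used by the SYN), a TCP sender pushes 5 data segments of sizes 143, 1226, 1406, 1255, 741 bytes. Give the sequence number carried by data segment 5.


The SYN occupies sequence number ISN = 44478, so the first data byte is ISN + 1 = 44479.
SEQ of data segment i = (ISN + 1) + sum of payload sizes of segments 1..i-1.
Segment 1: SEQ = 44479, payload = 143 bytes
Segment 2: SEQ = 44622, payload = 1226 bytes
Segment 3: SEQ = 45848, payload = 1406 bytes
Segment 4: SEQ = 47254, payload = 1255 bytes
Segment 5: SEQ = 48509, payload = 741 bytes
SEQ of segment 5 = 44479 + 143 + 1226 + 1406 + 1255 = 48509

48509


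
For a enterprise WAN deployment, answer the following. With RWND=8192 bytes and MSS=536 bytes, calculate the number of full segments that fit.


Given: RWND = 8192 bytes, MSS = 536 bytes
Full segments = floor(RWND / MSS)
Full segments = floor(8192 / 536)
Full segments = floor(15.2836) = 15

15


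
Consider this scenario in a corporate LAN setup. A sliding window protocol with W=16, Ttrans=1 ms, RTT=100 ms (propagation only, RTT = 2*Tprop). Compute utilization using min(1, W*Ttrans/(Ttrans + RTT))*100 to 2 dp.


Given: W = 16, Ttrans = 1 ms, RTT = 100 ms (= 2 * Tprop, Tprop = 50 ms)
Cycle time = Ttrans + RTT = 1 + 100 = 101 ms (first packet sent until its ACK returns)
W * Ttrans = 16 * 1 = 16 ms of sending per cycle
W * Ttrans / (Ttrans + RTT) = 16 / 101 = 0.158416
U = min(1, 0.158416) = 0.158416
U% = 15.84%

15.84


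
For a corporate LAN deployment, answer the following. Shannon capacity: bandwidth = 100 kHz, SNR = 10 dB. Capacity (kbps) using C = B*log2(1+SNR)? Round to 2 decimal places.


Given: B = 100 kHz, SNR = 10 dB
SNR linear = 10^(10/10) = 10
1 + SNR = 11
log2(11) = 3.4594316186
C = 100 * 1000 * 3.4594316186 = 345943.1619 bps
C = 345.943162 kbps -> 345.94 kbps (2 dp)

345.94


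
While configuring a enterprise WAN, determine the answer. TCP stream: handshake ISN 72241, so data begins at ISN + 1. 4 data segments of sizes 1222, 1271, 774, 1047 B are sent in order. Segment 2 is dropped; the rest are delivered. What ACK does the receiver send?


SYN uses sequence number 72241; first data byte = ISN + 1 = 72242.
Segment 1: SEQ = 72242, len = 1222 B, covers [72242, 73463]
Segment 2: SEQ = 73464, len = 1271 B, covers [73464, 74734] [LOST]
Segment 3: SEQ = 74735, len = 774 B, covers [74735, 75508]
Segment 4: SEQ = 75509, len = 1047 B, covers [75509, 76555]
In-order data received: bytes [72242, 73463] (segments 1..1).
Segment 2 missing -> gap begins at byte 73464; later segments buffered out of order.
Cumulative ACK = next expected in-order byte = 72242 + 1222 = 73464

73464


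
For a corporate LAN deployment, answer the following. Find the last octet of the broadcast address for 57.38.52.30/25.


Given: IP = 57.38.52.30, prefix = /25
Host bits = 32 - 25 = 7
Network last octet = 30 AND mask = 0
Host part size = 2^7 - 1 = 127
Broadcast last octet = 0 OR 127 = 127

127


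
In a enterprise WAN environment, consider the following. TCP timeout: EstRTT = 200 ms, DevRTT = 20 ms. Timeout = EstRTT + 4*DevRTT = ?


Given: EstRTT = 200 ms, DevRTT = 20 ms
Timeout = EstRTT + 4 * DevRTT
4 * DevRTT = 4 * 20 = 80
Timeout = 200 + 80 = 280 ms

280


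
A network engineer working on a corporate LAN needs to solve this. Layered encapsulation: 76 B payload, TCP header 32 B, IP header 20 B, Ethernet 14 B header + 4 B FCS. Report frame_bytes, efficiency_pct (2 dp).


TCP segment = 76 + 32 = 108 B
IP packet = 108 + 20 = 128 B
Ethernet frame = 128 + 14 + 4 = 146 B
Efficiency = app / frame = 76 / 146 = 0.520548 = 52.0548% -> 52.05% (2 dp)

146, 52.05


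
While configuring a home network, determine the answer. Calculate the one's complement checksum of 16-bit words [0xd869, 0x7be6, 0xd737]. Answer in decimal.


Given words: [0xd869, 0x7be6, 0xd737]
Step 1: Sum all words
Raw sum = 55401 + 31718 + 55095 = 142214
Step 2: Fold carry: (11142 + 2) = 11144
One's complement = ~11144 & 0xFFFF = 54391

54391


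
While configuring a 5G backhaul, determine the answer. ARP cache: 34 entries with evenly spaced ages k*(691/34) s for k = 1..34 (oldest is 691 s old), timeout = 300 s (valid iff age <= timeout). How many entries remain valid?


Ages are k * 691/34 s for k = 1..34 (spacing = 20.3235 s).
Entry k is valid iff k * 691/34 <= 300 iff k <= 34 * 300 / 691 = 14.7612
n_valid = floor(14.7612) = 14
(n_stale = 34 - 14 = 20)

14


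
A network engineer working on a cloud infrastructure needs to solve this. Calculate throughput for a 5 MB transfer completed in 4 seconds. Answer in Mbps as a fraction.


Given: file = 5 MB, time = 4 s
File in Mb = 5 * 8 = 40 Mb
Throughput = 40 / 4 Mbps
Throughput = 10 Mbps

10


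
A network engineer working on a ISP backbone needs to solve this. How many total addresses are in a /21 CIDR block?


Given: CIDR prefix /21
Host bits = 32 - 21 = 11
Total addresses = 2^11 = 2048

2048


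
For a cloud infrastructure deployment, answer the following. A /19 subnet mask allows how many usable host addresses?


Given: subnet mask /19
Host bits = 32 - 19 = 13
Total addresses = 2^13 = 8192
Usable hosts = 8192 - 2 (network + broadcast) = 8190

8190


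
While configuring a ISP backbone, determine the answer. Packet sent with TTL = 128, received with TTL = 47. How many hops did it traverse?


Given: initial TTL = 128, received TTL = 47
Hops = initial TTL - received TTL
Hops = 128 - 47 = 81

81


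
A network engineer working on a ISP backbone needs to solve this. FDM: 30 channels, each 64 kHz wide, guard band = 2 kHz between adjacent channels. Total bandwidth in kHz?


Given: 30 channels, 64 kHz each, guard = 2 kHz
Channel bandwidth = 30 * 64 = 1920 kHz
Guard bands = 29 gaps * 2 kHz = 58 kHz
Total = 1920 + 58 = 1978 kHz

1978


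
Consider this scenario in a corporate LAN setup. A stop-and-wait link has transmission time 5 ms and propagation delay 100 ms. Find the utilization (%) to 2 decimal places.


Given: Ttrans = 5 ms, Tprop = 100 ms
RTT = 2 * Tprop = 2 * 100 = 200 ms
U = Ttrans / (Ttrans + RTT)
U = 5 / (5 + 200)
U = 5 / 205 = 0.02439
U% = 2.44%

2.44


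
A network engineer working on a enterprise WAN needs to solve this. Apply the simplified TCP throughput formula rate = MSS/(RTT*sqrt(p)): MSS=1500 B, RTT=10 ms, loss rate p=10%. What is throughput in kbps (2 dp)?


Given: MSS = 1500 bytes, RTT = 10 ms, loss = 10%
RTT in seconds = 10 / 1000 = 0.01
Loss rate = 10% = 0.1
sqrt(loss) = sqrt(0.1) = 0.316227766017
Throughput (bytes/s) = 1500 / (0.01 * 0.316227766017) = 474341.6490
Throughput (kbps) = 474341.6490 * 8 / 1000 = 3794.733192 -> 3794.73 kbps (2 dp)

3794.73


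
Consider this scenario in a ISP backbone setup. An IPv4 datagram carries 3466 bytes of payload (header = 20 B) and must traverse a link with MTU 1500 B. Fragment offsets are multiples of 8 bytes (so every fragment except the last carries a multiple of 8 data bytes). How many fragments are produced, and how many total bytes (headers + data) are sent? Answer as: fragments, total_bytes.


Max data per non-final fragment = floor((MTU - header)/8)*8 = floor((1500 - 20)/8)*8 = floor(1480/8)*8 = 1480 B
Final fragment needs no 8-byte alignment: it can carry up to MTU - header = 1480 B
Non-final fragments needed = ceil((payload - 1480) / 1480) = ceil(1986/1480) = ceil(1.3419) = 2
Number of fragments = 2 + 1 = 3
Fragment sizes (data): 2 * 1480 B + 506 B (last, 506 <= 1480 OK)
Total bytes sent = payload + n_frags * header = 3466 + 3*20 = 3466 + 60 = 3526 B

3, 3526


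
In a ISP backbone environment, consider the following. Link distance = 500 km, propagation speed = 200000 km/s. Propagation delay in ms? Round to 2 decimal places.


Given: distance = 500 km, speed = 200000 km/s
Delay = distance / speed = 500 / 200000 seconds
Delay in ms = 500 * 1000 / 200000
Delay = 2.5000 ms
Rounded to 2 dp = 2.50 ms

2.50


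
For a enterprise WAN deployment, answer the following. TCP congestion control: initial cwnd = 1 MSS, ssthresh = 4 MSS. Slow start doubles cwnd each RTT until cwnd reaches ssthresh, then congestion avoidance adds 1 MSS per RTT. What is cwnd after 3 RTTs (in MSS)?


RTT 0: cwnd = 1 MSS (initial)
RTT 1: cwnd = 2 MSS (slow start, doubled)
RTT 2: cwnd = 4 MSS (slow start, doubled)
RTT 3: cwnd = 5 MSS (congestion avoidance, +1)

5


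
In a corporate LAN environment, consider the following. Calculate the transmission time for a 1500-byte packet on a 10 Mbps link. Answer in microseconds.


Given: packet = 1500 bytes, bandwidth = 10 Mbps
Packet in bits = 1500 * 8 = 12000 bits
Bandwidth = 10 * 10^6 = 10000000 bps
Time = 12000 / 10000000 seconds
Time in us = 12000 * 10^6 / 10000000 = 1200

1200


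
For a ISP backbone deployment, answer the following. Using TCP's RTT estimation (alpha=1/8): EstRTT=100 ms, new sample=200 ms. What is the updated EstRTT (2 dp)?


Given: EstRTT = 100 ms, SampleRTT = 200 ms, alpha = 1/8
New EstRTT = (1 - alpha) * EstRTT + alpha * SampleRTT
(7/8) * 100 = 87.5
(1/8) * 200 = 25
New EstRTT = 87.5 + 25 = 112.5 ms -> 112.50 ms (2 dp)

112.50


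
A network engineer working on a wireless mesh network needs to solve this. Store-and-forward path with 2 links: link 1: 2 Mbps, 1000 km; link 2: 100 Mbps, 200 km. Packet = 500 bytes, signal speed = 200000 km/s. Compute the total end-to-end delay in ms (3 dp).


Packet = 500 bytes = 4000 bits. Store-and-forward: sum (t_trans + t_prop) per link.
Link 1: t_trans = 4000/(2*10^6) s = 2.0000 ms; t_prop = 1000/200000 s = 5.0000 ms; subtotal = 7.0000 ms
Link 2: t_trans = 4000/(100*10^6) s = 0.0400 ms; t_prop = 200/200000 s = 1.0000 ms; subtotal = 1.0400 ms
End-to-end = 7.0000 + 1.0400 = 8.0400 ms -> 8.040 ms (3 dp)

8.040


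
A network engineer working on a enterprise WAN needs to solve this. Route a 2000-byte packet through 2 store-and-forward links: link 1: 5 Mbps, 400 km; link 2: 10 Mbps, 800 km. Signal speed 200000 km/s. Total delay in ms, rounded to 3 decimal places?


Packet = 2000 bytes = 16000 bits. Store-and-forward: sum (t_trans + t_prop) per link.
Link 1: t_trans = 16000/(5*10^6) s = 3.2000 ms; t_prop = 400/200000 s = 2.0000 ms; subtotal = 5.2000 ms
Link 2: t_trans = 16000/(10*10^6) s = 1.6000 ms; t_prop = 800/200000 s = 4.0000 ms; subtotal = 5.6000 ms
End-to-end = 5.2000 + 5.6000 = 10.8000 ms -> 10.800 ms (3 dp)

10.800


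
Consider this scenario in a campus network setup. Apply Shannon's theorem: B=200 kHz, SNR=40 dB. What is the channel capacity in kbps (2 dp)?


Given: B = 200 kHz, SNR = 40 dB
SNR linear = 10^(40/10) = 10000
1 + SNR = 10001
log2(10001) = 13.2878566418
C = 200 * 1000 * 13.2878566418 = 2657571.3284 bps
C = 2657.571328 kbps -> 2657.57 kbps (2 dp)

2657.57


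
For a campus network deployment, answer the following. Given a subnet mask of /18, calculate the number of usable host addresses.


Given: subnet mask /18
Host bits = 32 - 18 = 14
Total addresses = 2^14 = 16384
Usable hosts = 16384 - 2 (network + broadcast) = 16382

16382
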